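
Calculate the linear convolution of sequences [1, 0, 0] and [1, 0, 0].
y[0] = 1×1 = 1; y[1] = 1×0 + 0×1 = 0; y[2] = 1×0 + 0×0 + 0×1 = 0; y[3] = 0×0 + 0×0 = 0; y[4] = 0×0 = 0

[1, 0, 0, 0, 0]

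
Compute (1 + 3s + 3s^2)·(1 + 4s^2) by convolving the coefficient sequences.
Ascending coefficients: a = [1, 3, 3], b = [1, 0, 4]. c[0] = 1×1 = 1; c[1] = 1×0 + 3×1 = 3; c[2] = 1×4 + 3×0 + 3×1 = 7; c[3] = 3×4 + 3×0 = 12; c[4] = 3×4 = 12. Result coefficients: [1, 3, 7, 12, 12] → 1 + 3s + 7s^2 + 12s^3 + 12s^4

1 + 3s + 7s^2 + 12s^3 + 12s^4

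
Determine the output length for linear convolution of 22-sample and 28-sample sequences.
Linear/full convolution length: m + n - 1 = 22 + 28 - 1 = 49

49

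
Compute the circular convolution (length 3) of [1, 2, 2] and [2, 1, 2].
Use y[k] = Σ_j s[j]·t[(k-j) mod 3]. y[0] = 1×2 + 2×2 + 2×1 = 8; y[1] = 1×1 + 2×2 + 2×2 = 9; y[2] = 1×2 + 2×1 + 2×2 = 8. Result: [8, 9, 8]

[8, 9, 8]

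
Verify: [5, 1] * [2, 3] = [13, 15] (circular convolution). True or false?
Recompute circular convolution of [5, 1] and [2, 3]: y[0] = 5×2 + 1×3 = 13; y[1] = 5×3 + 1×2 = 17 → [13, 17]. Compare to given [13, 15]: they differ at index 1: given 15, correct 17, so answer: No

No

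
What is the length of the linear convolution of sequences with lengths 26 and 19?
Linear/full convolution length: m + n - 1 = 26 + 19 - 1 = 44

44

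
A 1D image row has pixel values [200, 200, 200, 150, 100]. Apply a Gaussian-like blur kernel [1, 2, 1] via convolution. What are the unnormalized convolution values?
Convolve image row [200, 200, 200, 150, 100] with kernel [1, 2, 1]: y[0] = 200×1 = 200; y[1] = 200×2 + 200×1 = 600; y[2] = 200×1 + 200×2 + 200×1 = 800; y[3] = 200×1 + 200×2 + 150×1 = 750; y[4] = 200×1 + 150×2 + 100×1 = 600; y[5] = 150×1 + 100×2 = 350; y[6] = 100×1 = 100 → [200, 600, 800, 750, 600, 350, 100]. Normalization factor = sum(kernel) = 4.

[200, 600, 800, 750, 600, 350, 100]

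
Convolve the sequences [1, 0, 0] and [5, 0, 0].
y[0] = 1×5 = 5; y[1] = 1×0 + 0×5 = 0; y[2] = 1×0 + 0×0 + 0×5 = 0; y[3] = 0×0 + 0×0 = 0; y[4] = 0×0 = 0

[5, 0, 0, 0, 0]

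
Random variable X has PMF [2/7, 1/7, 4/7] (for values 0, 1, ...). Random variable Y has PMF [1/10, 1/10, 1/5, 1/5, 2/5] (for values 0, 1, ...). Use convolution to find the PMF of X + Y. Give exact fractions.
P(X+Y=k) = Σ_i P(X=i)·P(Y=k-i) — a convolution of [2/7, 1/7, 4/7] and [1/10, 1/10, 1/5, 1/5, 2/5]. P(X+Y=0) = (2/7)×(1/10) = 1/35; P(X+Y=1) = (2/7)×(1/10) + (1/7)×(1/10) = 1/35 + 1/70 = 3/70; P(X+Y=2) = (2/7)×(1/5) + (1/7)×(1/10) + (4/7)×(1/10) = 2/35 + 1/70 + 2/35 = 9/70; P(X+Y=3) = (2/7)×(1/5) + (1/7)×(1/5) + (4/7)×(1/10) = 2/35 + 1/35 + 2/35 = 1/7; P(X+Y=4) = (2/7)×(2/5) + (1/7)×(1/5) + (4/7)×(1/5) = 4/35 + 1/35 + 4/35 = 9/35; P(X+Y=5) = (1/7)×(2/5) + (4/7)×(1/5) = 2/35 + 4/35 = 6/35; P(X+Y=6) = (4/7)×(2/5) = 8/35. PMF: [1/35, 3/70, 9/70, 1/7, 9/35, 6/35, 8/35] (sums to 1 ✓)

[1/35, 3/70, 9/70, 1/7, 9/35, 6/35, 8/35]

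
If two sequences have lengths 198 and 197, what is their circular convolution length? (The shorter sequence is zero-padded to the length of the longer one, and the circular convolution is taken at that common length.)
Circular convolution (zero-padding the shorter input) has length max(m, n) = max(198, 197) = 198

198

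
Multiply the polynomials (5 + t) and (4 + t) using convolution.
Ascending coefficients: a = [5, 1], b = [4, 1]. c[0] = 5×4 = 20; c[1] = 5×1 + 1×4 = 9; c[2] = 1×1 = 1. Result coefficients: [20, 9, 1] → 20 + 9t + t^2

20 + 9t + t^2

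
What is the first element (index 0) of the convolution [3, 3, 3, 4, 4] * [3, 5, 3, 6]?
Use y[k] = Σ_i a[i]·b[k-i] at k=0. y[0] = 3×3 = 9

9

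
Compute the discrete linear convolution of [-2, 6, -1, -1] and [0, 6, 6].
y[0] = -2×0 = 0; y[1] = -2×6 + 6×0 = -12; y[2] = -2×6 + 6×6 + -1×0 = 24; y[3] = 6×6 + -1×6 + -1×0 = 30; y[4] = -1×6 + -1×6 = -12; y[5] = -1×6 = -6

[0, -12, 24, 30, -12, -6]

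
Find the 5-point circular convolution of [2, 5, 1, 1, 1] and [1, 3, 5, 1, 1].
Use y[k] = Σ_j s[j]·t[(k-j) mod 5]. y[0] = 2×1 + 5×1 + 1×1 + 1×5 + 1×3 = 16; y[1] = 2×3 + 5×1 + 1×1 + 1×1 + 1×5 = 18; y[2] = 2×5 + 5×3 + 1×1 + 1×1 + 1×1 = 28; y[3] = 2×1 + 5×5 + 1×3 + 1×1 + 1×1 = 32; y[4] = 2×1 + 5×1 + 1×5 + 1×3 + 1×1 = 16. Result: [16, 18, 28, 32, 16]

[16, 18, 28, 32, 16]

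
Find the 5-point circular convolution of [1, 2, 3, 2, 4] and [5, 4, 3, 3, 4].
Use y[k] = Σ_j a[j]·b[(k-j) mod 5]. y[0] = 1×5 + 2×4 + 3×3 + 2×3 + 4×4 = 44; y[1] = 1×4 + 2×5 + 3×4 + 2×3 + 4×3 = 44; y[2] = 1×3 + 2×4 + 3×5 + 2×4 + 4×3 = 46; y[3] = 1×3 + 2×3 + 3×4 + 2×5 + 4×4 = 47; y[4] = 1×4 + 2×3 + 3×3 + 2×4 + 4×5 = 47. Result: [44, 44, 46, 47, 47]

[44, 44, 46, 47, 47]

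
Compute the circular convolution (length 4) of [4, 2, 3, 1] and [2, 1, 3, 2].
Use y[k] = Σ_j a[j]·b[(k-j) mod 4]. y[0] = 4×2 + 2×2 + 3×3 + 1×1 = 22; y[1] = 4×1 + 2×2 + 3×2 + 1×3 = 17; y[2] = 4×3 + 2×1 + 3×2 + 1×2 = 22; y[3] = 4×2 + 2×3 + 3×1 + 1×2 = 19. Result: [22, 17, 22, 19]

[22, 17, 22, 19]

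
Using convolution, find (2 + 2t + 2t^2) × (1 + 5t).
Ascending coefficients: a = [2, 2, 2], b = [1, 5]. c[0] = 2×1 = 2; c[1] = 2×5 + 2×1 = 12; c[2] = 2×5 + 2×1 = 12; c[3] = 2×5 = 10. Result coefficients: [2, 12, 12, 10] → 2 + 12t + 12t^2 + 10t^3

2 + 12t + 12t^2 + 10t^3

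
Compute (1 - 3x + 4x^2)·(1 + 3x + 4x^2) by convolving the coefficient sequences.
Ascending coefficients: a = [1, -3, 4], b = [1, 3, 4]. c[0] = 1×1 = 1; c[1] = 1×3 + -3×1 = 0; c[2] = 1×4 + -3×3 + 4×1 = -1; c[3] = -3×4 + 4×3 = 0; c[4] = 4×4 = 16. Result coefficients: [1, 0, -1, 0, 16] → 1 - x^2 + 16x^4

1 - x^2 + 16x^4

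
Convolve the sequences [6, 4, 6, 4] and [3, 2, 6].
y[0] = 6×3 = 18; y[1] = 6×2 + 4×3 = 24; y[2] = 6×6 + 4×2 + 6×3 = 62; y[3] = 4×6 + 6×2 + 4×3 = 48; y[4] = 6×6 + 4×2 = 44; y[5] = 4×6 = 24

[18, 24, 62, 48, 44, 24]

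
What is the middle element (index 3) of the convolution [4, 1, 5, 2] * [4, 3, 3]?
Use y[k] = Σ_i a[i]·b[k-i] at k=3. y[3] = 1×3 + 5×3 + 2×4 = 26

26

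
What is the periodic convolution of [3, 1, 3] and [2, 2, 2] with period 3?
Use y[k] = Σ_j a[j]·b[(k-j) mod 3]. y[0] = 3×2 + 1×2 + 3×2 = 14; y[1] = 3×2 + 1×2 + 3×2 = 14; y[2] = 3×2 + 1×2 + 3×2 = 14. Result: [14, 14, 14]

[14, 14, 14]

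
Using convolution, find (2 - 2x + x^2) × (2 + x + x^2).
Ascending coefficients: a = [2, -2, 1], b = [2, 1, 1]. c[0] = 2×2 = 4; c[1] = 2×1 + -2×2 = -2; c[2] = 2×1 + -2×1 + 1×2 = 2; c[3] = -2×1 + 1×1 = -1; c[4] = 1×1 = 1. Result coefficients: [4, -2, 2, -1, 1] → 4 - 2x + 2x^2 - x^3 + x^4

4 - 2x + 2x^2 - x^3 + x^4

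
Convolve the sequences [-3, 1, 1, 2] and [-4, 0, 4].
y[0] = -3×-4 = 12; y[1] = -3×0 + 1×-4 = -4; y[2] = -3×4 + 1×0 + 1×-4 = -16; y[3] = 1×4 + 1×0 + 2×-4 = -4; y[4] = 1×4 + 2×0 = 4; y[5] = 2×4 = 8

[12, -4, -16, -4, 4, 8]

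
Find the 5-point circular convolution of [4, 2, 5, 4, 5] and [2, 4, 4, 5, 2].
Use y[k] = Σ_j s[j]·t[(k-j) mod 5]. y[0] = 4×2 + 2×2 + 5×5 + 4×4 + 5×4 = 73; y[1] = 4×4 + 2×2 + 5×2 + 4×5 + 5×4 = 70; y[2] = 4×4 + 2×4 + 5×2 + 4×2 + 5×5 = 67; y[3] = 4×5 + 2×4 + 5×4 + 4×2 + 5×2 = 66; y[4] = 4×2 + 2×5 + 5×4 + 4×4 + 5×2 = 64. Result: [73, 70, 67, 66, 64]

[73, 70, 67, 66, 64]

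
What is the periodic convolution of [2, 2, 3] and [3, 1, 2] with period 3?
Use y[k] = Σ_j f[j]·g[(k-j) mod 3]. y[0] = 2×3 + 2×2 + 3×1 = 13; y[1] = 2×1 + 2×3 + 3×2 = 14; y[2] = 2×2 + 2×1 + 3×3 = 15. Result: [13, 14, 15]

[13, 14, 15]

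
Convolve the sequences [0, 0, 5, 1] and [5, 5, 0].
y[0] = 0×5 = 0; y[1] = 0×5 + 0×5 = 0; y[2] = 0×0 + 0×5 + 5×5 = 25; y[3] = 0×0 + 5×5 + 1×5 = 30; y[4] = 5×0 + 1×5 = 5; y[5] = 1×0 = 0

[0, 0, 25, 30, 5, 0]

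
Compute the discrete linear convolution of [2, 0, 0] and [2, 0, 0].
y[0] = 2×2 = 4; y[1] = 2×0 + 0×2 = 0; y[2] = 2×0 + 0×0 + 0×2 = 0; y[3] = 0×0 + 0×0 = 0; y[4] = 0×0 = 0

[4, 0, 0, 0, 0]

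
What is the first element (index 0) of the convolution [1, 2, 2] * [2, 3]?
Use y[k] = Σ_i a[i]·b[k-i] at k=0. y[0] = 1×2 = 2

2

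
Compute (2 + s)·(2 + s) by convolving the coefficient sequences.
Ascending coefficients: a = [2, 1], b = [2, 1]. c[0] = 2×2 = 4; c[1] = 2×1 + 1×2 = 4; c[2] = 1×1 = 1. Result coefficients: [4, 4, 1] → 4 + 4s + s^2

4 + 4s + s^2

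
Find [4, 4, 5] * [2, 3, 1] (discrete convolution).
y[0] = 4×2 = 8; y[1] = 4×3 + 4×2 = 20; y[2] = 4×1 + 4×3 + 5×2 = 26; y[3] = 4×1 + 5×3 = 19; y[4] = 5×1 = 5

[8, 20, 26, 19, 5]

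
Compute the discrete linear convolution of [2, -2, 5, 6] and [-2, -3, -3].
y[0] = 2×-2 = -4; y[1] = 2×-3 + -2×-2 = -2; y[2] = 2×-3 + -2×-3 + 5×-2 = -10; y[3] = -2×-3 + 5×-3 + 6×-2 = -21; y[4] = 5×-3 + 6×-3 = -33; y[5] = 6×-3 = -18

[-4, -2, -10, -21, -33, -18]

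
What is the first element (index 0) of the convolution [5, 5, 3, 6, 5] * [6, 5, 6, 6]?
Use y[k] = Σ_i a[i]·b[k-i] at k=0. y[0] = 5×6 = 30

30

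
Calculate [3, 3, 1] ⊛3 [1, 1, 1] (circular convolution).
Use y[k] = Σ_j x[j]·h[(k-j) mod 3]. y[0] = 3×1 + 3×1 + 1×1 = 7; y[1] = 3×1 + 3×1 + 1×1 = 7; y[2] = 3×1 + 3×1 + 1×1 = 7. Result: [7, 7, 7]

[7, 7, 7]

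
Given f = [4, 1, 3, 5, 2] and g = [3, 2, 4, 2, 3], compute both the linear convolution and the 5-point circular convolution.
Linear: y_lin[0] = 4×3 = 12; y_lin[1] = 4×2 + 1×3 = 11; y_lin[2] = 4×4 + 1×2 + 3×3 = 27; y_lin[3] = 4×2 + 1×4 + 3×2 + 5×3 = 33; y_lin[4] = 4×3 + 1×2 + 3×4 + 5×2 + 2×3 = 42; y_lin[5] = 1×3 + 3×2 + 5×4 + 2×2 = 33; y_lin[6] = 3×3 + 5×2 + 2×4 = 27; y_lin[7] = 5×3 + 2×2 = 19; y_lin[8] = 2×3 = 6 → [12, 11, 27, 33, 42, 33, 27, 19, 6]. Circular (length 5): y[0] = 4×3 + 1×3 + 3×2 + 5×4 + 2×2 = 45; y[1] = 4×2 + 1×3 + 3×3 + 5×2 + 2×4 = 38; y[2] = 4×4 + 1×2 + 3×3 + 5×3 + 2×2 = 46; y[3] = 4×2 + 1×4 + 3×2 + 5×3 + 2×3 = 39; y[4] = 4×3 + 1×2 + 3×4 + 5×2 + 2×3 = 42 → [45, 38, 46, 39, 42]

Linear: [12, 11, 27, 33, 42, 33, 27, 19, 6], Circular: [45, 38, 46, 39, 42]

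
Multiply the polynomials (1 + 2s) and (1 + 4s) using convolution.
Ascending coefficients: a = [1, 2], b = [1, 4]. c[0] = 1×1 = 1; c[1] = 1×4 + 2×1 = 6; c[2] = 2×4 = 8. Result coefficients: [1, 6, 8] → 1 + 6s + 8s^2

1 + 6s + 8s^2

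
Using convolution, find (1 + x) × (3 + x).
Ascending coefficients: a = [1, 1], b = [3, 1]. c[0] = 1×3 = 3; c[1] = 1×1 + 1×3 = 4; c[2] = 1×1 = 1. Result coefficients: [3, 4, 1] → 3 + 4x + x^2

3 + 4x + x^2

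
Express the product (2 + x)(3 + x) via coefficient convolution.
Ascending coefficients: a = [2, 1], b = [3, 1]. c[0] = 2×3 = 6; c[1] = 2×1 + 1×3 = 5; c[2] = 1×1 = 1. Result coefficients: [6, 5, 1] → 6 + 5x + x^2

6 + 5x + x^2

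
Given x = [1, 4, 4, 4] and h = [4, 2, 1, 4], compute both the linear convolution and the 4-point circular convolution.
Linear: y_lin[0] = 1×4 = 4; y_lin[1] = 1×2 + 4×4 = 18; y_lin[2] = 1×1 + 4×2 + 4×4 = 25; y_lin[3] = 1×4 + 4×1 + 4×2 + 4×4 = 32; y_lin[4] = 4×4 + 4×1 + 4×2 = 28; y_lin[5] = 4×4 + 4×1 = 20; y_lin[6] = 4×4 = 16 → [4, 18, 25, 32, 28, 20, 16]. Circular (length 4): y[0] = 1×4 + 4×4 + 4×1 + 4×2 = 32; y[1] = 1×2 + 4×4 + 4×4 + 4×1 = 38; y[2] = 1×1 + 4×2 + 4×4 + 4×4 = 41; y[3] = 1×4 + 4×1 + 4×2 + 4×4 = 32 → [32, 38, 41, 32]

Linear: [4, 18, 25, 32, 28, 20, 16], Circular: [32, 38, 41, 32]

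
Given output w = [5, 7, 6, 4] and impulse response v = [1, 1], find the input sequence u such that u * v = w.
Deconvolve w=[5, 7, 6, 4] by v=[1, 1]. Since v[0]=1, solve forward: u[0] = w[0] / 1 = 5; u[1] = (w[1] - 5×1) / 1 = 2; u[2] = (w[2] - 2×1) / 1 = 4. So u = [5, 2, 4]. Check by forward convolution: w[0] = 5×1 = 5; w[1] = 5×1 + 2×1 = 7; w[2] = 2×1 + 4×1 = 6; w[3] = 4×1 = 4

[5, 2, 4]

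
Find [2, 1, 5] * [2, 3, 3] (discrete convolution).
y[0] = 2×2 = 4; y[1] = 2×3 + 1×2 = 8; y[2] = 2×3 + 1×3 + 5×2 = 19; y[3] = 1×3 + 5×3 = 18; y[4] = 5×3 = 15

[4, 8, 19, 18, 15]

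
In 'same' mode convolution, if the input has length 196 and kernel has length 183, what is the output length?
'Same' mode returns an output with the same length as the input: 196

196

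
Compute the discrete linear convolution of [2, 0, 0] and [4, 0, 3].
y[0] = 2×4 = 8; y[1] = 2×0 + 0×4 = 0; y[2] = 2×3 + 0×0 + 0×4 = 6; y[3] = 0×3 + 0×0 = 0; y[4] = 0×3 = 0

[8, 0, 6, 0, 0]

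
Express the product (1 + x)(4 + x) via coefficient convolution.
Ascending coefficients: a = [1, 1], b = [4, 1]. c[0] = 1×4 = 4; c[1] = 1×1 + 1×4 = 5; c[2] = 1×1 = 1. Result coefficients: [4, 5, 1] → 4 + 5x + x^2

4 + 5x + x^2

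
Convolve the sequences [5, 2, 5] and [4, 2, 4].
y[0] = 5×4 = 20; y[1] = 5×2 + 2×4 = 18; y[2] = 5×4 + 2×2 + 5×4 = 44; y[3] = 2×4 + 5×2 = 18; y[4] = 5×4 = 20

[20, 18, 44, 18, 20]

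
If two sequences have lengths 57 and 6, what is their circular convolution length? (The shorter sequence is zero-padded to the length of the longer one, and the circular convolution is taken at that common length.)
Circular convolution (zero-padding the shorter input) has length max(m, n) = max(57, 6) = 57

57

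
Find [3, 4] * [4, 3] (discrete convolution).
y[0] = 3×4 = 12; y[1] = 3×3 + 4×4 = 25; y[2] = 4×3 = 12

[12, 25, 12]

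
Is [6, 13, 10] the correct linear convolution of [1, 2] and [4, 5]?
Recompute linear convolution of [1, 2] and [4, 5]: y[0] = 1×4 = 4; y[1] = 1×5 + 2×4 = 13; y[2] = 2×5 = 10 → [4, 13, 10]. Compare to given [6, 13, 10]: they differ at index 0: given 6, correct 4, so answer: No

No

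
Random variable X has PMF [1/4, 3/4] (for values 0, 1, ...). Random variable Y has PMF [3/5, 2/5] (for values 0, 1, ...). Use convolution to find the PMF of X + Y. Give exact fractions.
P(X+Y=k) = Σ_i P(X=i)·P(Y=k-i) — a convolution of [1/4, 3/4] and [3/5, 2/5]. P(X+Y=0) = (1/4)×(3/5) = 3/20; P(X+Y=1) = (1/4)×(2/5) + (3/4)×(3/5) = 1/10 + 9/20 = 11/20; P(X+Y=2) = (3/4)×(2/5) = 3/10. PMF: [3/20, 11/20, 3/10] (sums to 1 ✓)

[3/20, 11/20, 3/10]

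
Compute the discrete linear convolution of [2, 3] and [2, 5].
y[0] = 2×2 = 4; y[1] = 2×5 + 3×2 = 16; y[2] = 3×5 = 15

[4, 16, 15]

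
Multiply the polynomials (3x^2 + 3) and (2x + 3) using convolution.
Ascending coefficients: a = [3, 0, 3], b = [3, 2]. c[0] = 3×3 = 9; c[1] = 3×2 + 0×3 = 6; c[2] = 0×2 + 3×3 = 9; c[3] = 3×2 = 6. Result coefficients: [9, 6, 9, 6] → 6x^3 + 9x^2 + 6x + 9

6x^3 + 9x^2 + 6x + 9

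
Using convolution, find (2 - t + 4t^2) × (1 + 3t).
Ascending coefficients: a = [2, -1, 4], b = [1, 3]. c[0] = 2×1 = 2; c[1] = 2×3 + -1×1 = 5; c[2] = -1×3 + 4×1 = 1; c[3] = 4×3 = 12. Result coefficients: [2, 5, 1, 12] → 2 + 5t + t^2 + 12t^3

2 + 5t + t^2 + 12t^3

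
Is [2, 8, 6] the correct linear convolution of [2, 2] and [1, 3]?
Recompute linear convolution of [2, 2] and [1, 3]: y[0] = 2×1 = 2; y[1] = 2×3 + 2×1 = 8; y[2] = 2×3 = 6 → [2, 8, 6]. Given [2, 8, 6] matches, so answer: Yes

Yes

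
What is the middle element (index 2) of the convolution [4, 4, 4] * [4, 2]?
Use y[k] = Σ_i a[i]·b[k-i] at k=2. y[2] = 4×2 + 4×4 = 24

24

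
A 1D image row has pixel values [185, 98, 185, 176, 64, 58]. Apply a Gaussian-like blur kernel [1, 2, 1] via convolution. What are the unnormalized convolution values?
Convolve image row [185, 98, 185, 176, 64, 58] with kernel [1, 2, 1]: y[0] = 185×1 = 185; y[1] = 185×2 + 98×1 = 468; y[2] = 185×1 + 98×2 + 185×1 = 566; y[3] = 98×1 + 185×2 + 176×1 = 644; y[4] = 185×1 + 176×2 + 64×1 = 601; y[5] = 176×1 + 64×2 + 58×1 = 362; y[6] = 64×1 + 58×2 = 180; y[7] = 58×1 = 58 → [185, 468, 566, 644, 601, 362, 180, 58]. Normalization factor = sum(kernel) = 4.

[185, 468, 566, 644, 601, 362, 180, 58]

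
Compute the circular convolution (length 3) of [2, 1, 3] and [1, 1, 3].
Use y[k] = Σ_j u[j]·v[(k-j) mod 3]. y[0] = 2×1 + 1×3 + 3×1 = 8; y[1] = 2×1 + 1×1 + 3×3 = 12; y[2] = 2×3 + 1×1 + 3×1 = 10. Result: [8, 12, 10]

[8, 12, 10]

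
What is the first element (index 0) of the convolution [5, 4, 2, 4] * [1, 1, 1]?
Use y[k] = Σ_i a[i]·b[k-i] at k=0. y[0] = 5×1 = 5

5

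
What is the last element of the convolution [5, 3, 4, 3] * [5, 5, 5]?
Use y[k] = Σ_i a[i]·b[k-i] at k=5. y[5] = 3×5 = 15

15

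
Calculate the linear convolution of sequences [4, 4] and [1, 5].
y[0] = 4×1 = 4; y[1] = 4×5 + 4×1 = 24; y[2] = 4×5 = 20

[4, 24, 20]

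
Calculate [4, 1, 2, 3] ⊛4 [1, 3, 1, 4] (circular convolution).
Use y[k] = Σ_j u[j]·v[(k-j) mod 4]. y[0] = 4×1 + 1×4 + 2×1 + 3×3 = 19; y[1] = 4×3 + 1×1 + 2×4 + 3×1 = 24; y[2] = 4×1 + 1×3 + 2×1 + 3×4 = 21; y[3] = 4×4 + 1×1 + 2×3 + 3×1 = 26. Result: [19, 24, 21, 26]

[19, 24, 21, 26]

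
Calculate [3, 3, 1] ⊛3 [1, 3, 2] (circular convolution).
Use y[k] = Σ_j x[j]·h[(k-j) mod 3]. y[0] = 3×1 + 3×2 + 1×3 = 12; y[1] = 3×3 + 3×1 + 1×2 = 14; y[2] = 3×2 + 3×3 + 1×1 = 16. Result: [12, 14, 16]

[12, 14, 16]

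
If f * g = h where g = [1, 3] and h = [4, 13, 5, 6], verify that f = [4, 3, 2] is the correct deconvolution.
Forward-compute [4, 3, 2] * [1, 3]: h[0] = 4×1 = 4; h[1] = 4×3 + 3×1 = 15; h[2] = 3×3 + 2×1 = 11; h[3] = 2×3 = 6 → [4, 15, 11, 6]. Does not match given h = [4, 13, 5, 6].

Not verified. [4, 3, 2] * [1, 3] = [4, 15, 11, 6], which differs from [4, 13, 5, 6] at index 1.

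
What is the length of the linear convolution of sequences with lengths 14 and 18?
Linear/full convolution length: m + n - 1 = 14 + 18 - 1 = 31

31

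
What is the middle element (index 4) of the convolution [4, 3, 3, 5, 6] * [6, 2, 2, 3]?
Use y[k] = Σ_i a[i]·b[k-i] at k=4. y[4] = 3×3 + 3×2 + 5×2 + 6×6 = 61

61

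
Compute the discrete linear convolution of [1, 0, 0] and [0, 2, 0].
y[0] = 1×0 = 0; y[1] = 1×2 + 0×0 = 2; y[2] = 1×0 + 0×2 + 0×0 = 0; y[3] = 0×0 + 0×2 = 0; y[4] = 0×0 = 0

[0, 2, 0, 0, 0]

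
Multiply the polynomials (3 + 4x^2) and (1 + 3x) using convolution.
Ascending coefficients: a = [3, 0, 4], b = [1, 3]. c[0] = 3×1 = 3; c[1] = 3×3 + 0×1 = 9; c[2] = 0×3 + 4×1 = 4; c[3] = 4×3 = 12. Result coefficients: [3, 9, 4, 12] → 3 + 9x + 4x^2 + 12x^3

3 + 9x + 4x^2 + 12x^3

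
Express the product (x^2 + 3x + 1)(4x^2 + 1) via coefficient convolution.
Ascending coefficients: a = [1, 3, 1], b = [1, 0, 4]. c[0] = 1×1 = 1; c[1] = 1×0 + 3×1 = 3; c[2] = 1×4 + 3×0 + 1×1 = 5; c[3] = 3×4 + 1×0 = 12; c[4] = 1×4 = 4. Result coefficients: [1, 3, 5, 12, 4] → 4x^4 + 12x^3 + 5x^2 + 3x + 1

4x^4 + 12x^3 + 5x^2 + 3x + 1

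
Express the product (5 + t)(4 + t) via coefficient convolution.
Ascending coefficients: a = [5, 1], b = [4, 1]. c[0] = 5×4 = 20; c[1] = 5×1 + 1×4 = 9; c[2] = 1×1 = 1. Result coefficients: [20, 9, 1] → 20 + 9t + t^2

20 + 9t + t^2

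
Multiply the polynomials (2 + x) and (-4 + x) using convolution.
Ascending coefficients: a = [2, 1], b = [-4, 1]. c[0] = 2×-4 = -8; c[1] = 2×1 + 1×-4 = -2; c[2] = 1×1 = 1. Result coefficients: [-8, -2, 1] → -8 - 2x + x^2

-8 - 2x + x^2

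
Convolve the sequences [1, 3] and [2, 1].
y[0] = 1×2 = 2; y[1] = 1×1 + 3×2 = 7; y[2] = 3×1 = 3

[2, 7, 3]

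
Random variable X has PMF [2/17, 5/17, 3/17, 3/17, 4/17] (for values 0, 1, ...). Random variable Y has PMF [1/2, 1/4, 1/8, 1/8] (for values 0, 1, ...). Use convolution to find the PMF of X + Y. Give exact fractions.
P(X+Y=k) = Σ_i P(X=i)·P(Y=k-i) — a convolution of [2/17, 5/17, 3/17, 3/17, 4/17] and [1/2, 1/4, 1/8, 1/8]. P(X+Y=0) = (2/17)×(1/2) = 1/17; P(X+Y=1) = (2/17)×(1/4) + (5/17)×(1/2) = 1/34 + 5/34 = 3/17; P(X+Y=2) = (2/17)×(1/8) + (5/17)×(1/4) + (3/17)×(1/2) = 1/68 + 5/68 + 3/34 = 3/17; P(X+Y=3) = (2/17)×(1/8) + (5/17)×(1/8) + (3/17)×(1/4) + (3/17)×(1/2) = 1/68 + 5/136 + 3/68 + 3/34 = 25/136; P(X+Y=4) = (5/17)×(1/8) + (3/17)×(1/8) + (3/17)×(1/4) + (4/17)×(1/2) = 5/136 + 3/136 + 3/68 + 2/17 = 15/68; P(X+Y=5) = (3/17)×(1/8) + (3/17)×(1/8) + (4/17)×(1/4) = 3/136 + 3/136 + 1/17 = 7/68; P(X+Y=6) = (3/17)×(1/8) + (4/17)×(1/8) = 3/136 + 1/34 = 7/136; P(X+Y=7) = (4/17)×(1/8) = 1/34. PMF: [1/17, 3/17, 3/17, 25/136, 15/68, 7/68, 7/136, 1/34] (sums to 1 ✓)

[1/17, 3/17, 3/17, 25/136, 15/68, 7/68, 7/136, 1/34]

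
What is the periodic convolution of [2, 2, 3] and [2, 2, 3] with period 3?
Use y[k] = Σ_j u[j]·v[(k-j) mod 3]. y[0] = 2×2 + 2×3 + 3×2 = 16; y[1] = 2×2 + 2×2 + 3×3 = 17; y[2] = 2×3 + 2×2 + 3×2 = 16. Result: [16, 17, 16]

[16, 17, 16]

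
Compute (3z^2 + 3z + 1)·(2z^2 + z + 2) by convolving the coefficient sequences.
Ascending coefficients: a = [1, 3, 3], b = [2, 1, 2]. c[0] = 1×2 = 2; c[1] = 1×1 + 3×2 = 7; c[2] = 1×2 + 3×1 + 3×2 = 11; c[3] = 3×2 + 3×1 = 9; c[4] = 3×2 = 6. Result coefficients: [2, 7, 11, 9, 6] → 6z^4 + 9z^3 + 11z^2 + 7z + 2

6z^4 + 9z^3 + 11z^2 + 7z + 2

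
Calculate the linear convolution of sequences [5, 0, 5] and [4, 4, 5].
y[0] = 5×4 = 20; y[1] = 5×4 + 0×4 = 20; y[2] = 5×5 + 0×4 + 5×4 = 45; y[3] = 0×5 + 5×4 = 20; y[4] = 5×5 = 25

[20, 20, 45, 20, 25]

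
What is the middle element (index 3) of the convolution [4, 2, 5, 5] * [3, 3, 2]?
Use y[k] = Σ_i a[i]·b[k-i] at k=3. y[3] = 2×2 + 5×3 + 5×3 = 34

34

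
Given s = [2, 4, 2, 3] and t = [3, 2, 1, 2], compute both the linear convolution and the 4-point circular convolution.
Linear: y_lin[0] = 2×3 = 6; y_lin[1] = 2×2 + 4×3 = 16; y_lin[2] = 2×1 + 4×2 + 2×3 = 16; y_lin[3] = 2×2 + 4×1 + 2×2 + 3×3 = 21; y_lin[4] = 4×2 + 2×1 + 3×2 = 16; y_lin[5] = 2×2 + 3×1 = 7; y_lin[6] = 3×2 = 6 → [6, 16, 16, 21, 16, 7, 6]. Circular (length 4): y[0] = 2×3 + 4×2 + 2×1 + 3×2 = 22; y[1] = 2×2 + 4×3 + 2×2 + 3×1 = 23; y[2] = 2×1 + 4×2 + 2×3 + 3×2 = 22; y[3] = 2×2 + 4×1 + 2×2 + 3×3 = 21 → [22, 23, 22, 21]

Linear: [6, 16, 16, 21, 16, 7, 6], Circular: [22, 23, 22, 21]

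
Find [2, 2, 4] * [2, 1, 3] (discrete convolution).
y[0] = 2×2 = 4; y[1] = 2×1 + 2×2 = 6; y[2] = 2×3 + 2×1 + 4×2 = 16; y[3] = 2×3 + 4×1 = 10; y[4] = 4×3 = 12

[4, 6, 16, 10, 12]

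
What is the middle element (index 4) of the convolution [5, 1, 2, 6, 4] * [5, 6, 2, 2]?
Use y[k] = Σ_i a[i]·b[k-i] at k=4. y[4] = 1×2 + 2×2 + 6×6 + 4×5 = 62

62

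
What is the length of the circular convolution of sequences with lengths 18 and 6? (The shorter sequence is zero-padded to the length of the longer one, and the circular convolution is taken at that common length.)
Circular convolution (zero-padding the shorter input) has length max(m, n) = max(18, 6) = 18

18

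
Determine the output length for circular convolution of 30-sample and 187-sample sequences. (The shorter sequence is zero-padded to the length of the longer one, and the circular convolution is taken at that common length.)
Circular convolution (zero-padding the shorter input) has length max(m, n) = max(30, 187) = 187

187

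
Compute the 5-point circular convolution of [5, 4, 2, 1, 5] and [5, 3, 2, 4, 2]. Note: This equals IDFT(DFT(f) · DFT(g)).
Either evaluate y[k] = Σ_j f[j]·g[(k-j) mod 5] directly, or use IDFT(DFT(f) · DFT(g)). y[0] = 5×5 + 4×2 + 2×4 + 1×2 + 5×3 = 58; y[1] = 5×3 + 4×5 + 2×2 + 1×4 + 5×2 = 53; y[2] = 5×2 + 4×3 + 2×5 + 1×2 + 5×4 = 54; y[3] = 5×4 + 4×2 + 2×3 + 1×5 + 5×2 = 49; y[4] = 5×2 + 4×4 + 2×2 + 1×3 + 5×5 = 58. Result: [58, 53, 54, 49, 58]

[58, 53, 54, 49, 58]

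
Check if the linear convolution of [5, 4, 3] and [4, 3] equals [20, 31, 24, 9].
Recompute linear convolution of [5, 4, 3] and [4, 3]: y[0] = 5×4 = 20; y[1] = 5×3 + 4×4 = 31; y[2] = 4×3 + 3×4 = 24; y[3] = 3×3 = 9 → [20, 31, 24, 9]. Given [20, 31, 24, 9] matches, so answer: Yes

Yes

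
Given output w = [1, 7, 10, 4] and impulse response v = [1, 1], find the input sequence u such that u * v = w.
Deconvolve w=[1, 7, 10, 4] by v=[1, 1]. Since v[0]=1, solve forward: u[0] = w[0] / 1 = 1; u[1] = (w[1] - 1×1) / 1 = 6; u[2] = (w[2] - 6×1) / 1 = 4. So u = [1, 6, 4]. Check by forward convolution: w[0] = 1×1 = 1; w[1] = 1×1 + 6×1 = 7; w[2] = 6×1 + 4×1 = 10; w[3] = 4×1 = 4

[1, 6, 4]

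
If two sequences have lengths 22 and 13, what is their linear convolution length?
Linear/full convolution length: m + n - 1 = 22 + 13 - 1 = 34

34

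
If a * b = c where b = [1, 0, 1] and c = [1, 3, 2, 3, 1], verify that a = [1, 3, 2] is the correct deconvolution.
Forward-compute [1, 3, 2] * [1, 0, 1]: c[0] = 1×1 = 1; c[1] = 1×0 + 3×1 = 3; c[2] = 1×1 + 3×0 + 2×1 = 3; c[3] = 3×1 + 2×0 = 3; c[4] = 2×1 = 2 → [1, 3, 3, 3, 2]. Does not match given c = [1, 3, 2, 3, 1].

Not verified. [1, 3, 2] * [1, 0, 1] = [1, 3, 3, 3, 2], which differs from [1, 3, 2, 3, 1] at index 2.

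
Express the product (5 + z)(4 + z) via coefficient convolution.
Ascending coefficients: a = [5, 1], b = [4, 1]. c[0] = 5×4 = 20; c[1] = 5×1 + 1×4 = 9; c[2] = 1×1 = 1. Result coefficients: [20, 9, 1] → 20 + 9z + z^2

20 + 9z + z^2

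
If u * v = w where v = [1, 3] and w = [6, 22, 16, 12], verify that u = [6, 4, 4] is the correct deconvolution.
Forward-compute [6, 4, 4] * [1, 3]: w[0] = 6×1 = 6; w[1] = 6×3 + 4×1 = 22; w[2] = 4×3 + 4×1 = 16; w[3] = 4×3 = 12 → [6, 22, 16, 12]. Matches given w = [6, 22, 16, 12], so verified.

Verified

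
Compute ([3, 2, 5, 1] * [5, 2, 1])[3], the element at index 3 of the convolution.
Use y[k] = Σ_i a[i]·b[k-i] at k=3. y[3] = 2×1 + 5×2 + 1×5 = 17

17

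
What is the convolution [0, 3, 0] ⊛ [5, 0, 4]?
y[0] = 0×5 = 0; y[1] = 0×0 + 3×5 = 15; y[2] = 0×4 + 3×0 + 0×5 = 0; y[3] = 3×4 + 0×0 = 12; y[4] = 0×4 = 0

[0, 15, 0, 12, 0]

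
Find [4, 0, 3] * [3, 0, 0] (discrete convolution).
y[0] = 4×3 = 12; y[1] = 4×0 + 0×3 = 0; y[2] = 4×0 + 0×0 + 3×3 = 9; y[3] = 0×0 + 3×0 = 0; y[4] = 3×0 = 0

[12, 0, 9, 0, 0]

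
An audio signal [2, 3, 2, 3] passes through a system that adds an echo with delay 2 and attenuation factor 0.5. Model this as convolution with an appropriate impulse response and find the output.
Direct-path + delayed-attenuated-path model → impulse response h = [1, 0, 0.5] (1 at lag 0, 0.5 at lag 2). Output y[n] = x[n] + 0.5·x[n - 2] (with x[n] = 0 outside 0..3): y[0] = 2 + 0.5×0 = 2; y[1] = 3 + 0.5×0 = 3; y[2] = 2 + 0.5×2 = 3.0; y[3] = 3 + 0.5×3 = 4.5; y[4] = 0 + 0.5×2 = 1.0; y[5] = 0 + 0.5×3 = 1.5. So y = [2, 3, 3.0, 4.5, 1.0, 1.5]

[2, 3, 3.0, 4.5, 1.0, 1.5]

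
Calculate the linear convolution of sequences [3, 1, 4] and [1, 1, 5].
y[0] = 3×1 = 3; y[1] = 3×1 + 1×1 = 4; y[2] = 3×5 + 1×1 + 4×1 = 20; y[3] = 1×5 + 4×1 = 9; y[4] = 4×5 = 20

[3, 4, 20, 9, 20]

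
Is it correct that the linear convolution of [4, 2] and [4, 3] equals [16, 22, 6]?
Recompute linear convolution of [4, 2] and [4, 3]: y[0] = 4×4 = 16; y[1] = 4×3 + 2×4 = 20; y[2] = 2×3 = 6 → [16, 20, 6]. Compare to given [16, 22, 6]: they differ at index 1: given 22, correct 20, so answer: No

No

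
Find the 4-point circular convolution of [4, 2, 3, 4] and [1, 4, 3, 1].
Use y[k] = Σ_j u[j]·v[(k-j) mod 4]. y[0] = 4×1 + 2×1 + 3×3 + 4×4 = 31; y[1] = 4×4 + 2×1 + 3×1 + 4×3 = 33; y[2] = 4×3 + 2×4 + 3×1 + 4×1 = 27; y[3] = 4×1 + 2×3 + 3×4 + 4×1 = 26. Result: [31, 33, 27, 26]

[31, 33, 27, 26]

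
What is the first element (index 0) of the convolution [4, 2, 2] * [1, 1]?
Use y[k] = Σ_i a[i]·b[k-i] at k=0. y[0] = 4×1 = 4

4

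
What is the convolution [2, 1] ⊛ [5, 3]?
y[0] = 2×5 = 10; y[1] = 2×3 + 1×5 = 11; y[2] = 1×3 = 3

[10, 11, 3]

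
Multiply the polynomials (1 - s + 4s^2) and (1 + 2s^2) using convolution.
Ascending coefficients: a = [1, -1, 4], b = [1, 0, 2]. c[0] = 1×1 = 1; c[1] = 1×0 + -1×1 = -1; c[2] = 1×2 + -1×0 + 4×1 = 6; c[3] = -1×2 + 4×0 = -2; c[4] = 4×2 = 8. Result coefficients: [1, -1, 6, -2, 8] → 1 - s + 6s^2 - 2s^3 + 8s^4

1 - s + 6s^2 - 2s^3 + 8s^4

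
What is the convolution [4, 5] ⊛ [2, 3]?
y[0] = 4×2 = 8; y[1] = 4×3 + 5×2 = 22; y[2] = 5×3 = 15

[8, 22, 15]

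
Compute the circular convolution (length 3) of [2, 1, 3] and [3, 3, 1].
Use y[k] = Σ_j u[j]·v[(k-j) mod 3]. y[0] = 2×3 + 1×1 + 3×3 = 16; y[1] = 2×3 + 1×3 + 3×1 = 12; y[2] = 2×1 + 1×3 + 3×3 = 14. Result: [16, 12, 14]

[16, 12, 14]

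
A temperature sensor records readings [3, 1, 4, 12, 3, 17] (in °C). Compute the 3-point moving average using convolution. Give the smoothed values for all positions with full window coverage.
3-point moving average kernel = [1, 1, 1]. Apply in 'valid' mode (full window coverage): avg[0] = (3 + 1 + 4) / 3 = 2.67; avg[1] = (1 + 4 + 12) / 3 = 5.67; avg[2] = (4 + 12 + 3) / 3 = 6.33; avg[3] = (12 + 3 + 17) / 3 = 10.67. Smoothed values: [2.67, 5.67, 6.33, 10.67]

[2.67, 5.67, 6.33, 10.67]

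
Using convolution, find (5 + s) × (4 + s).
Ascending coefficients: a = [5, 1], b = [4, 1]. c[0] = 5×4 = 20; c[1] = 5×1 + 1×4 = 9; c[2] = 1×1 = 1. Result coefficients: [20, 9, 1] → 20 + 9s + s^2

20 + 9s + s^2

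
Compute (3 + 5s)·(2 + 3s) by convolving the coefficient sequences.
Ascending coefficients: a = [3, 5], b = [2, 3]. c[0] = 3×2 = 6; c[1] = 3×3 + 5×2 = 19; c[2] = 5×3 = 15. Result coefficients: [6, 19, 15] → 6 + 19s + 15s^2

6 + 19s + 15s^2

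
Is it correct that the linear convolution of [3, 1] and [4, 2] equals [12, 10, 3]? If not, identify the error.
Recompute linear convolution of [3, 1] and [4, 2]: y[0] = 3×4 = 12; y[1] = 3×2 + 1×4 = 10; y[2] = 1×2 = 2 → [12, 10, 2]. Compare to given [12, 10, 3]: they differ at index 2: given 3, correct 2, so answer: No

No. Error at index 2: given 3, correct 2.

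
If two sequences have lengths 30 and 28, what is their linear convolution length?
Linear/full convolution length: m + n - 1 = 30 + 28 - 1 = 57

57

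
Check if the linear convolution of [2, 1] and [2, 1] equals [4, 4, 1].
Recompute linear convolution of [2, 1] and [2, 1]: y[0] = 2×2 = 4; y[1] = 2×1 + 1×2 = 4; y[2] = 1×1 = 1 → [4, 4, 1]. Given [4, 4, 1] matches, so answer: Yes

Yes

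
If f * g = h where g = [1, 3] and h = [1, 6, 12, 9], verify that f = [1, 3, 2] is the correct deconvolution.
Forward-compute [1, 3, 2] * [1, 3]: h[0] = 1×1 = 1; h[1] = 1×3 + 3×1 = 6; h[2] = 3×3 + 2×1 = 11; h[3] = 2×3 = 6 → [1, 6, 11, 6]. Does not match given h = [1, 6, 12, 9].

Not verified. [1, 3, 2] * [1, 3] = [1, 6, 11, 6], which differs from [1, 6, 12, 9] at index 2.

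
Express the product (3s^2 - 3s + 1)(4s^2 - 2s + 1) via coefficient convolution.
Ascending coefficients: a = [1, -3, 3], b = [1, -2, 4]. c[0] = 1×1 = 1; c[1] = 1×-2 + -3×1 = -5; c[2] = 1×4 + -3×-2 + 3×1 = 13; c[3] = -3×4 + 3×-2 = -18; c[4] = 3×4 = 12. Result coefficients: [1, -5, 13, -18, 12] → 12s^4 - 18s^3 + 13s^2 - 5s + 1

12s^4 - 18s^3 + 13s^2 - 5s + 1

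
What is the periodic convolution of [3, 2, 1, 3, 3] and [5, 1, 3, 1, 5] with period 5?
Use y[k] = Σ_j f[j]·g[(k-j) mod 5]. y[0] = 3×5 + 2×5 + 1×1 + 3×3 + 3×1 = 38; y[1] = 3×1 + 2×5 + 1×5 + 3×1 + 3×3 = 30; y[2] = 3×3 + 2×1 + 1×5 + 3×5 + 3×1 = 34; y[3] = 3×1 + 2×3 + 1×1 + 3×5 + 3×5 = 40; y[4] = 3×5 + 2×1 + 1×3 + 3×1 + 3×5 = 38. Result: [38, 30, 34, 40, 38]

[38, 30, 34, 40, 38]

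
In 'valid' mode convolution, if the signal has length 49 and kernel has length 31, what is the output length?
'Valid' mode counts only positions where the kernel fully overlaps the signal: m - n + 1 = 49 - 31 + 1 = 19

19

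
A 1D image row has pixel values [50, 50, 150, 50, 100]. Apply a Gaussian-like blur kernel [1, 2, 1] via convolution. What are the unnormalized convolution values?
Convolve image row [50, 50, 150, 50, 100] with kernel [1, 2, 1]: y[0] = 50×1 = 50; y[1] = 50×2 + 50×1 = 150; y[2] = 50×1 + 50×2 + 150×1 = 300; y[3] = 50×1 + 150×2 + 50×1 = 400; y[4] = 150×1 + 50×2 + 100×1 = 350; y[5] = 50×1 + 100×2 = 250; y[6] = 100×1 = 100 → [50, 150, 300, 400, 350, 250, 100]. Normalization factor = sum(kernel) = 4.

[50, 150, 300, 400, 350, 250, 100]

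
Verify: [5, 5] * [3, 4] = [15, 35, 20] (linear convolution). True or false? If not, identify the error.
Recompute linear convolution of [5, 5] and [3, 4]: y[0] = 5×3 = 15; y[1] = 5×4 + 5×3 = 35; y[2] = 5×4 = 20 → [15, 35, 20]. Given [15, 35, 20] matches, so answer: Yes

Yes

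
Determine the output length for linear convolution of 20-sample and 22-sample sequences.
Linear/full convolution length: m + n - 1 = 20 + 22 - 1 = 41

41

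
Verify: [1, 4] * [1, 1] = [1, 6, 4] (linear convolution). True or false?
Recompute linear convolution of [1, 4] and [1, 1]: y[0] = 1×1 = 1; y[1] = 1×1 + 4×1 = 5; y[2] = 4×1 = 4 → [1, 5, 4]. Compare to given [1, 6, 4]: they differ at index 1: given 6, correct 5, so answer: No

No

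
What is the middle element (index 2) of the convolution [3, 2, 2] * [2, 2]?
Use y[k] = Σ_i a[i]·b[k-i] at k=2. y[2] = 2×2 + 2×2 = 8

8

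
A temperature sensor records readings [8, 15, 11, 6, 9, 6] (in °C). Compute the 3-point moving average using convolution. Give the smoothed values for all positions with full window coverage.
3-point moving average kernel = [1, 1, 1]. Apply in 'valid' mode (full window coverage): avg[0] = (8 + 15 + 11) / 3 = 11.33; avg[1] = (15 + 11 + 6) / 3 = 10.67; avg[2] = (11 + 6 + 9) / 3 = 8.67; avg[3] = (6 + 9 + 6) / 3 = 7.0. Smoothed values: [11.33, 10.67, 8.67, 7.0]

[11.33, 10.67, 8.67, 7.0]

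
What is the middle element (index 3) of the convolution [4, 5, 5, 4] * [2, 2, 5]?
Use y[k] = Σ_i a[i]·b[k-i] at k=3. y[3] = 5×5 + 5×2 + 4×2 = 43

43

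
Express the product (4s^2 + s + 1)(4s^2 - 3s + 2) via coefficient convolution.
Ascending coefficients: a = [1, 1, 4], b = [2, -3, 4]. c[0] = 1×2 = 2; c[1] = 1×-3 + 1×2 = -1; c[2] = 1×4 + 1×-3 + 4×2 = 9; c[3] = 1×4 + 4×-3 = -8; c[4] = 4×4 = 16. Result coefficients: [2, -1, 9, -8, 16] → 16s^4 - 8s^3 + 9s^2 - s + 2

16s^4 - 8s^3 + 9s^2 - s + 2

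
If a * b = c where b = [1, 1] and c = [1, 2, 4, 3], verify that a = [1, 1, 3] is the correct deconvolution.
Forward-compute [1, 1, 3] * [1, 1]: c[0] = 1×1 = 1; c[1] = 1×1 + 1×1 = 2; c[2] = 1×1 + 3×1 = 4; c[3] = 3×1 = 3 → [1, 2, 4, 3]. Matches given c = [1, 2, 4, 3], so verified.

Verified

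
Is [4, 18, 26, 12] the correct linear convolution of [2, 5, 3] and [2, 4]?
Recompute linear convolution of [2, 5, 3] and [2, 4]: y[0] = 2×2 = 4; y[1] = 2×4 + 5×2 = 18; y[2] = 5×4 + 3×2 = 26; y[3] = 3×4 = 12 → [4, 18, 26, 12]. Given [4, 18, 26, 12] matches, so answer: Yes

Yes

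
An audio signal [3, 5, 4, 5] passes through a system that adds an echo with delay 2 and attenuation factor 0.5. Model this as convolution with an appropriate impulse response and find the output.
Direct-path + delayed-attenuated-path model → impulse response h = [1, 0, 0.5] (1 at lag 0, 0.5 at lag 2). Output y[n] = x[n] + 0.5·x[n - 2] (with x[n] = 0 outside 0..3): y[0] = 3 + 0.5×0 = 3; y[1] = 5 + 0.5×0 = 5; y[2] = 4 + 0.5×3 = 5.5; y[3] = 5 + 0.5×5 = 7.5; y[4] = 0 + 0.5×4 = 2.0; y[5] = 0 + 0.5×5 = 2.5. So y = [3, 5, 5.5, 7.5, 2.0, 2.5]

[3, 5, 5.5, 7.5, 2.0, 2.5]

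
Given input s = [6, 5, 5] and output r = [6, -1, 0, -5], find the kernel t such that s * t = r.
Output length 4 = len(s) + len(t) - 1 ⇒ len(t) = 2. Solve t forward using t[k] = (r[k] - Σ_{i≥1} s[i]·t[k-i]) / s[0]: t[0] = r[0] / s[0] = 6 / 6 = 1; t[1] = (r[1] - 5×1) / s[0] = (-1 - 5×1) / 6 = -1. So t = [1, -1]. Forward-check [6, 5, 5] * [1, -1]: r[0] = 6×1 = 6; r[1] = 6×-1 + 5×1 = -1; r[2] = 5×-1 + 5×1 = 0; r[3] = 5×-1 = -5 → [6, -1, 0, -5] ✓

[1, -1]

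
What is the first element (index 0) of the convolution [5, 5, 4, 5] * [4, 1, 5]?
Use y[k] = Σ_i a[i]·b[k-i] at k=0. y[0] = 5×4 = 20

20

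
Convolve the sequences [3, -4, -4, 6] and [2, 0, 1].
y[0] = 3×2 = 6; y[1] = 3×0 + -4×2 = -8; y[2] = 3×1 + -4×0 + -4×2 = -5; y[3] = -4×1 + -4×0 + 6×2 = 8; y[4] = -4×1 + 6×0 = -4; y[5] = 6×1 = 6

[6, -8, -5, 8, -4, 6]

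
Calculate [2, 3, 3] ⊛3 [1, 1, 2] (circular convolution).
Use y[k] = Σ_j s[j]·t[(k-j) mod 3]. y[0] = 2×1 + 3×2 + 3×1 = 11; y[1] = 2×1 + 3×1 + 3×2 = 11; y[2] = 2×2 + 3×1 + 3×1 = 10. Result: [11, 11, 10]

[11, 11, 10]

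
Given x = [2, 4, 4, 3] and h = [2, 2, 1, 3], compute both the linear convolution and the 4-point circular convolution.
Linear: y_lin[0] = 2×2 = 4; y_lin[1] = 2×2 + 4×2 = 12; y_lin[2] = 2×1 + 4×2 + 4×2 = 18; y_lin[3] = 2×3 + 4×1 + 4×2 + 3×2 = 24; y_lin[4] = 4×3 + 4×1 + 3×2 = 22; y_lin[5] = 4×3 + 3×1 = 15; y_lin[6] = 3×3 = 9 → [4, 12, 18, 24, 22, 15, 9]. Circular (length 4): y[0] = 2×2 + 4×3 + 4×1 + 3×2 = 26; y[1] = 2×2 + 4×2 + 4×3 + 3×1 = 27; y[2] = 2×1 + 4×2 + 4×2 + 3×3 = 27; y[3] = 2×3 + 4×1 + 4×2 + 3×2 = 24 → [26, 27, 27, 24]

Linear: [4, 12, 18, 24, 22, 15, 9], Circular: [26, 27, 27, 24]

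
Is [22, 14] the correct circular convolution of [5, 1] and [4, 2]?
Recompute circular convolution of [5, 1] and [4, 2]: y[0] = 5×4 + 1×2 = 22; y[1] = 5×2 + 1×4 = 14 → [22, 14]. Given [22, 14] matches, so answer: Yes

Yes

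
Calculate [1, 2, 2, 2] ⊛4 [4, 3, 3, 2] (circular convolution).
Use y[k] = Σ_j s[j]·t[(k-j) mod 4]. y[0] = 1×4 + 2×2 + 2×3 + 2×3 = 20; y[1] = 1×3 + 2×4 + 2×2 + 2×3 = 21; y[2] = 1×3 + 2×3 + 2×4 + 2×2 = 21; y[3] = 1×2 + 2×3 + 2×3 + 2×4 = 22. Result: [20, 21, 21, 22]

[20, 21, 21, 22]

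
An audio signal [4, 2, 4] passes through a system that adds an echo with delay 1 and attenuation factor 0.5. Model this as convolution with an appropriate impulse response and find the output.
Direct-path + delayed-attenuated-path model → impulse response h = [1, 0.5] (1 at lag 0, 0.5 at lag 1). Output y[n] = x[n] + 0.5·x[n - 1] (with x[n] = 0 outside 0..2): y[0] = 4 + 0.5×0 = 4; y[1] = 2 + 0.5×4 = 4.0; y[2] = 4 + 0.5×2 = 5.0; y[3] = 0 + 0.5×4 = 2.0. So y = [4, 4.0, 5.0, 2.0]

[4, 4.0, 5.0, 2.0]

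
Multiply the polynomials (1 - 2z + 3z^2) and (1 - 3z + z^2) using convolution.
Ascending coefficients: a = [1, -2, 3], b = [1, -3, 1]. c[0] = 1×1 = 1; c[1] = 1×-3 + -2×1 = -5; c[2] = 1×1 + -2×-3 + 3×1 = 10; c[3] = -2×1 + 3×-3 = -11; c[4] = 3×1 = 3. Result coefficients: [1, -5, 10, -11, 3] → 1 - 5z + 10z^2 - 11z^3 + 3z^4

1 - 5z + 10z^2 - 11z^3 + 3z^4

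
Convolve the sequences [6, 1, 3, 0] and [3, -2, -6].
y[0] = 6×3 = 18; y[1] = 6×-2 + 1×3 = -9; y[2] = 6×-6 + 1×-2 + 3×3 = -29; y[3] = 1×-6 + 3×-2 + 0×3 = -12; y[4] = 3×-6 + 0×-2 = -18; y[5] = 0×-6 = 0

[18, -9, -29, -12, -18, 0]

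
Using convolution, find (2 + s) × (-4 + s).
Ascending coefficients: a = [2, 1], b = [-4, 1]. c[0] = 2×-4 = -8; c[1] = 2×1 + 1×-4 = -2; c[2] = 1×1 = 1. Result coefficients: [-8, -2, 1] → -8 - 2s + s^2

-8 - 2s + s^2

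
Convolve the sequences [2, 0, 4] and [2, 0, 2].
y[0] = 2×2 = 4; y[1] = 2×0 + 0×2 = 0; y[2] = 2×2 + 0×0 + 4×2 = 12; y[3] = 0×2 + 4×0 = 0; y[4] = 4×2 = 8

[4, 0, 12, 0, 8]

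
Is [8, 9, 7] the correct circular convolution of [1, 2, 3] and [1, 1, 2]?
Recompute circular convolution of [1, 2, 3] and [1, 1, 2]: y[0] = 1×1 + 2×2 + 3×1 = 8; y[1] = 1×1 + 2×1 + 3×2 = 9; y[2] = 1×2 + 2×1 + 3×1 = 7 → [8, 9, 7]. Given [8, 9, 7] matches, so answer: Yes

Yes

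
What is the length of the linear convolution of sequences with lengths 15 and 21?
Linear/full convolution length: m + n - 1 = 15 + 21 - 1 = 35

35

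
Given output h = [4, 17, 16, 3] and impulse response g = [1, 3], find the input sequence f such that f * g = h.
Deconvolve h=[4, 17, 16, 3] by g=[1, 3]. Since g[0]=1, solve forward: f[0] = h[0] / 1 = 4; f[1] = (h[1] - 4×3) / 1 = 5; f[2] = (h[2] - 5×3) / 1 = 1. So f = [4, 5, 1]. Check by forward convolution: h[0] = 4×1 = 4; h[1] = 4×3 + 5×1 = 17; h[2] = 5×3 + 1×1 = 16; h[3] = 1×3 = 3

[4, 5, 1]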